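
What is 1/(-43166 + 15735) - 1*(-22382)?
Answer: 613960641/27431 ≈ 22382.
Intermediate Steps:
1/(-43166 + 15735) - 1*(-22382) = 1/(-27431) + 22382 = -1/27431 + 22382 = 613960641/27431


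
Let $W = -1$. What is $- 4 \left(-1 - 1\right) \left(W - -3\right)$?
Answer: $16$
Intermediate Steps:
$- 4 \left(-1 - 1\right) \left(W - -3\right) = - 4 \left(-1 - 1\right) \left(-1 - -3\right) = - 4 \left(- 2 \left(-1 + 3\right)\right) = - 4 \left(\left(-2\right) 2\right) = \left(-4\right) \left(-4\right) = 16$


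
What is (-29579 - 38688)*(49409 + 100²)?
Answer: -4055674203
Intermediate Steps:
(-29579 - 38688)*(49409 + 100²) = -68267*(49409 + 10000) = -68267*59409 = -4055674203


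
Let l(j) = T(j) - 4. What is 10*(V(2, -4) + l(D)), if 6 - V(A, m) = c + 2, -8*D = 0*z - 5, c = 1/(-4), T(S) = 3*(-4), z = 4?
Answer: -235/2 ≈ -117.50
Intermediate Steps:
T(S) = -12
c = -1/4 ≈ -0.25000
D = 5/8 (D = -(0*4 - 5)/8 = -(0 - 5)/8 = -1/8*(-5) = 5/8 ≈ 0.62500)
l(j) = -16 (l(j) = -12 - 4 = -16)
V(A, m) = 17/4 (V(A, m) = 6 - (-1/4 + 2) = 6 - 1*7/4 = 6 - 7/4 = 17/4)
10*(V(2, -4) + l(D)) = 10*(17/4 - 16) = 10*(-47/4) = -235/2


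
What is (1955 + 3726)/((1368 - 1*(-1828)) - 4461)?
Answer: -247/55 ≈ -4.4909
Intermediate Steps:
(1955 + 3726)/((1368 - 1*(-1828)) - 4461) = 5681/((1368 + 1828) - 4461) = 5681/(3196 - 4461) = 5681/(-1265) = 5681*(-1/1265) = -247/55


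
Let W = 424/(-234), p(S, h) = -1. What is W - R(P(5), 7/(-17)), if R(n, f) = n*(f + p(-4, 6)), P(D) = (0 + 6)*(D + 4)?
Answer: 148028/1989 ≈ 74.423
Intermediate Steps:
P(D) = 24 + 6*D (P(D) = 6*(4 + D) = 24 + 6*D)
R(n, f) = n*(-1 + f) (R(n, f) = n*(f - 1) = n*(-1 + f))
W = -212/117 (W = 424*(-1/234) = -212/117 ≈ -1.8120)
W - R(P(5), 7/(-17)) = -212/117 - (24 + 6*5)*(-1 + 7/(-17)) = -212/117 - (24 + 30)*(-1 + 7*(-1/17)) = -212/117 - 54*(-1 - 7/17) = -212/117 - 54*(-24)/17 = -212/117 - 1*(-1296/17) = -212/117 + 1296/17 = 148028/1989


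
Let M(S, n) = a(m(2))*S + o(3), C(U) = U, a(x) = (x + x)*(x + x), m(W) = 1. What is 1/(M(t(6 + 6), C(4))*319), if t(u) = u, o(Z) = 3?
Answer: 1/16269 ≈ 6.1467e-5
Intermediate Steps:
a(x) = 4*x² (a(x) = (2*x)*(2*x) = 4*x²)
M(S, n) = 3 + 4*S (M(S, n) = (4*1²)*S + 3 = (4*1)*S + 3 = 4*S + 3 = 3 + 4*S)
1/(M(t(6 + 6), C(4))*319) = 1/((3 + 4*(6 + 6))*319) = (1/319)/(3 + 4*12) = (1/319)/(3 + 48) = (1/319)/51 = (1/51)*(1/319) = 1/16269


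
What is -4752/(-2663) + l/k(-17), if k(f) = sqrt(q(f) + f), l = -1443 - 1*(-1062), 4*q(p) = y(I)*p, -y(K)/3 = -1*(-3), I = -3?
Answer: 4752/2663 - 762*sqrt(85)/85 ≈ -80.866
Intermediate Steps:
y(K) = -9 (y(K) = -(-3)*(-3) = -3*3 = -9)
q(p) = -9*p/4 (q(p) = (-9*p)/4 = -9*p/4)
l = -381 (l = -1443 + 1062 = -381)
k(f) = sqrt(5)*sqrt(-f)/2 (k(f) = sqrt(-9*f/4 + f) = sqrt(-5*f/4) = sqrt(5)*sqrt(-f)/2)
-4752/(-2663) + l/k(-17) = -4752/(-2663) - 381*2*sqrt(85)/85 = -4752*(-1/2663) - 381*2*sqrt(85)/85 = 4752/2663 - 381*2*sqrt(85)/85 = 4752/2663 - 762*sqrt(85)/85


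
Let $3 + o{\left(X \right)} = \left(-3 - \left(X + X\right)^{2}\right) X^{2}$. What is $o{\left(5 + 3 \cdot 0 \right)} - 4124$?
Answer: $-6702$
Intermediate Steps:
$o{\left(X \right)} = -3 + X^{2} \left(-3 - 4 X^{2}\right)$ ($o{\left(X \right)} = -3 + \left(-3 - \left(X + X\right)^{2}\right) X^{2} = -3 + \left(-3 - \left(2 X\right)^{2}\right) X^{2} = -3 + \left(-3 - 4 X^{2}\right) X^{2} = -3 + X^{2} \left(-3 - 4 X^{2}\right)$)
$o{\left(5 + 3 \cdot 0 \right)} - 4124 = \left(-3 - 4 \left(5 + 3 \cdot 0\right)^{4} - 3 \left(5 + 3 \cdot 0\right)^{2}\right) - 4124 = \left(-3 - 4 \left(5 + 0\right)^{4} - 3 \left(5 + 0\right)^{2}\right) - 4124 = \left(-3 - 4 \cdot 5^{4} - 3 \cdot 5^{2}\right) - 4124 = \left(-3 - 2500 - 75\right) - 4124 = -2578 - 4124 = -6702$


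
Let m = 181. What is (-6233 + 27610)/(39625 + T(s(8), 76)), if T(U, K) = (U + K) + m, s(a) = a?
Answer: 21377/39890 ≈ 0.53590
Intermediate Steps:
T(U, K) = 181 + K + U (T(U, K) = (U + K) + 181 = (K + U) + 181 = 181 + K + U)
(-6233 + 27610)/(39625 + T(s(8), 76)) = (-6233 + 27610)/(39625 + (181 + 76 + 8)) = 21377/(39625 + 265) = 21377/39890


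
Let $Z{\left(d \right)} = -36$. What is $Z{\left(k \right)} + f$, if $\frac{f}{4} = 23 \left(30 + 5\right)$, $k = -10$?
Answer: $3184$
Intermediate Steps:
$f = 3220$ ($f = 4 \cdot 23 \left(30 + 5\right) = 4 \cdot 23 \cdot 35 = 4 \cdot 805 = 3220$)
$Z{\left(k \right)} + f = -36 + 3220 = 3184$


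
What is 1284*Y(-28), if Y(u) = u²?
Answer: 1006656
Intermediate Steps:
1284*Y(-28) = 1284*(-28)² = 1284*784 = 1006656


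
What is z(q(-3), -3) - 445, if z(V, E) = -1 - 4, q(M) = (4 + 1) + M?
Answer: -450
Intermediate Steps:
q(M) = 5 + M
z(V, E) = -5
z(q(-3), -3) - 445 = -5 - 445 = -450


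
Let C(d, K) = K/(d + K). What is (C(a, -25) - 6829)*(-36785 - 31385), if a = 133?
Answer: 25139630345/54 ≈ 4.6555e+8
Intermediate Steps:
C(d, K) = K/(K + d)
(C(a, -25) - 6829)*(-36785 - 31385) = (-25/(-25 + 133) - 6829)*(-36785 - 31385) = (-25/108 - 6829)*(-68170) = -737557/108*(-68170) = 25139630345/54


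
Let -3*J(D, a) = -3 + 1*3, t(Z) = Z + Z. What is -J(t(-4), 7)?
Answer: 0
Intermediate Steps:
t(Z) = 2*Z
J(D, a) = 0 (J(D, a) = -(-3 + 1*3)/3 = -(-3 + 3)/3 = -⅓*0 = 0)
-J(t(-4), 7) = -1*0 = 0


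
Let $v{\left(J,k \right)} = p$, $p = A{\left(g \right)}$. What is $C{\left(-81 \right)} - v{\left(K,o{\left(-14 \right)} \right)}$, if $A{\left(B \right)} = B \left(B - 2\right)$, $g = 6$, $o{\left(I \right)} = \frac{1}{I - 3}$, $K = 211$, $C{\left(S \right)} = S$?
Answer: $-105$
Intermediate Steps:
$o{\left(I \right)} = \frac{1}{-3 + I}$
$A{\left(B \right)} = B \left(-2 + B\right)$
$p = 24$ ($p = 6 \left(-2 + 6\right) = 6 \cdot 4 = 24$)
$v{\left(J,k \right)} = 24$
$C{\left(-81 \right)} - v{\left(K,o{\left(-14 \right)} \right)} = -81 - 24 = -105$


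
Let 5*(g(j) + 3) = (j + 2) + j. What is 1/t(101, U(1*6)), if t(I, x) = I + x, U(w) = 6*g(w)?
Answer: 5/499 ≈ 0.010020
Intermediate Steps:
g(j) = -13/5 + 2*j/5 (g(j) = -3 + ((j + 2) + j)/5 = -3 + ((2 + j) + j)/5 = -3 + (2 + 2*j)/5 = -3 + (2/5 + 2*j/5) = -13/5 + 2*j/5)
U(w) = -78/5 + 12*w/5 (U(w) = 6*(-13/5 + 2*w/5) = -78/5 + 12*w/5)
1/t(101, U(1*6)) = 1/(101 + (-78/5 + 12*(1*6)/5)) = 1/(101 + (-78/5 + (12/5)*6)) = 1/(101 + (-78/5 + 72/5)) = 1/(101 - 6/5) = 1/(499/5) = 5/499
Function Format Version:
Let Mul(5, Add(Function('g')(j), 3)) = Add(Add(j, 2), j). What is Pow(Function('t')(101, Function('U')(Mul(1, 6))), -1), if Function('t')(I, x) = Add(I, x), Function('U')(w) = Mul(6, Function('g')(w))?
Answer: Rational(5, 499) ≈ 0.010020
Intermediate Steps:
Function('g')(j) = Add(Rational(-13, 5), Mul(Rational(2, 5), j)) (Function('g')(j) = Add(-3, Mul(Rational(1, 5), Add(Add(j, 2), j))) = Add(-3, Mul(Rational(1, 5), Add(Add(2, j), j))) = Add(-3, Mul(Rational(1, 5), Add(2, Mul(2, j)))) = Add(-3, Add(Rational(2, 5), Mul(Rational(2, 5), j))) = Add(Rational(-13, 5), Mul(Rational(2, 5), j)))
Function('U')(w) = Add(Rational(-78, 5), Mul(Rational(12, 5), w)) (Function('U')(w) = Mul(6, Add(Rational(-13, 5), Mul(Rational(2, 5), w))) = Add(Rational(-78, 5), Mul(Rational(12, 5), w)))
Pow(Function('t')(101, Function('U')(Mul(1, 6))), -1) = Pow(Add(101, Add(Rational(-78, 5), Mul(Rational(12, 5), Mul(1, 6)))), -1) = Pow(Add(101, Add(Rational(-78, 5), Mul(Rational(12, 5), 6))), -1) = Pow(Add(101, Add(Rational(-78, 5), Rational(72, 5))), -1) = Pow(Add(101, Rational(-6, 5)), -1) = Pow(Rational(499, 5), -1) = Rational(5, 499)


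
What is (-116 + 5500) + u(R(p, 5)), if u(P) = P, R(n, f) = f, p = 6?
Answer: 5389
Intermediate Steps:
(-116 + 5500) + u(R(p, 5)) = (-116 + 5500) + 5 = 5384 + 5 = 5389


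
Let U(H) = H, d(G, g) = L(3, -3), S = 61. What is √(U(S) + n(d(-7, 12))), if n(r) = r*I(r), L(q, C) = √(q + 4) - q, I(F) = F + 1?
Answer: √(74 - 5*√7) ≈ 7.7956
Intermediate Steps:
I(F) = 1 + F
L(q, C) = √(4 + q) - q
d(G, g) = -3 + √7 (d(G, g) = √(4 + 3) - 1*3 = √7 - 3 = -3 + √7)
n(r) = r*(1 + r)
√(U(S) + n(d(-7, 12))) = √(61 + (-3 + √7)*(1 + (-3 + √7))) = √(61 + (-3 + √7)*(-2 + √7))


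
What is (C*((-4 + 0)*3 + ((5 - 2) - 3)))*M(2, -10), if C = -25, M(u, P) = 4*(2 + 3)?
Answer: 6000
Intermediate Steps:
M(u, P) = 20 (M(u, P) = 4*5 = 20)
(C*((-4 + 0)*3 + ((5 - 2) - 3)))*M(2, -10) = -25*((-4 + 0)*3 + ((5 - 2) - 3))*20 = -25*(-4*3 + (3 - 3))*20 = -25*(-12 + 0)*20 = -25*(-12)*20 = 300*20 = 6000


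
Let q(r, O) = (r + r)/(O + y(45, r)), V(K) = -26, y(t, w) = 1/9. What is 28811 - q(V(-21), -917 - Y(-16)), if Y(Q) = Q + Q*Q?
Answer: 74994916/2603 ≈ 28811.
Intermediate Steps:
y(t, w) = 1/9
Y(Q) = Q + Q**2
q(r, O) = 2*r/(1/9 + O) (q(r, O) = (r + r)/(O + 1/9) = (2*r)/(1/9 + O) = 2*r/(1/9 + O))
28811 - q(V(-21), -917 - Y(-16)) = 28811 - 18*(-26)/(1 + 9*(-917 - (-16)*(1 - 16))) = 28811 - 18*(-26)/(1 + 9*(-917 - (-16)*(-15))) = 28811 - 18*(-26)/(1 + 9*(-917 - 1*240)) = 28811 - 18*(-26)/(1 + 9*(-917 - 240)) = 28811 - 18*(-26)/(1 + 9*(-1157)) = 28811 - 18*(-26)/(1 - 10413) = 28811 - 18*(-26)/(-10412) = 28811 - 18*(-26)*(-1)/10412 = 28811 - 1*117/2603 = 28811 - 117/2603 = 74994916/2603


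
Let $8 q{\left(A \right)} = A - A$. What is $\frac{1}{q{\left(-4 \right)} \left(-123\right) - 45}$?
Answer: $- \frac{1}{45} \approx -0.022222$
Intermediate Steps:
$q{\left(A \right)} = 0$ ($q{\left(A \right)} = \frac{A - A}{8} = \frac{1}{8} \cdot 0 = 0$)
$\frac{1}{q{\left(-4 \right)} \left(-123\right) - 45} = \frac{1}{0 \left(-123\right) - 45} = \frac{1}{0 - 45} = \frac{1}{-45} = - \frac{1}{45}$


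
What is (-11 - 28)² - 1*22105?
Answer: -20584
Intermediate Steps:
(-11 - 28)² - 1*22105 = (-39)² - 22105 = 1521 - 22105 = -20584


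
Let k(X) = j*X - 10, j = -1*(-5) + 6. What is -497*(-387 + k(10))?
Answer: 142639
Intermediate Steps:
j = 11 (j = 5 + 6 = 11)
k(X) = -10 + 11*X (k(X) = 11*X - 10 = -10 + 11*X)
-497*(-387 + k(10)) = -497*(-387 + (-10 + 11*10)) = -497*(-387 + (-10 + 110)) = -497*(-387 + 100) = -497*(-287) = 142639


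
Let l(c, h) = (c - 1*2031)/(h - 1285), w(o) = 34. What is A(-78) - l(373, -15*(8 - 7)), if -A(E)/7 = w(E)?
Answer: -155529/650 ≈ -239.28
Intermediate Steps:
A(E) = -238 (A(E) = -7*34 = -238)
l(c, h) = (-2031 + c)/(-1285 + h) (l(c, h) = (c - 2031)/(-1285 + h) = (-2031 + c)/(-1285 + h))
A(-78) - l(373, -15*(8 - 7)) = -238 - (-2031 + 373)/(-1285 - 15*(8 - 7)) = -238 - (-1658)/(-1285 - 15*1) = -238 - (-1658)/(-1285 - 15) = -238 - (-1658)/(-1300) = -238 - (-1)*(-1658)/1300 = -238 - 1*829/650 = -238 - 829/650 = -155529/650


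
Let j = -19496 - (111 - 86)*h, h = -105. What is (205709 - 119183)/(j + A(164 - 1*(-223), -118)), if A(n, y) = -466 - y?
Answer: -86526/17219 ≈ -5.0250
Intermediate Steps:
j = -16871 (j = -19496 - (111 - 86)*(-105) = -19496 - 25*(-105) = -19496 - 1*(-2625) = -19496 + 2625 = -16871)
(205709 - 119183)/(j + A(164 - 1*(-223), -118)) = (205709 - 119183)/(-16871 + (-466 - 1*(-118))) = 86526/(-16871 + (-466 + 118)) = 86526/(-16871 - 348) = 86526/(-17219) = 86526*(-1/17219) = -86526/17219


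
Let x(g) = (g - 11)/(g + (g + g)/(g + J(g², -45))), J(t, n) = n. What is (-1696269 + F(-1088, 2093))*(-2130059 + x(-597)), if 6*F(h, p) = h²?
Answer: 1270778481824633/398 ≈ 3.1929e+12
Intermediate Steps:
F(h, p) = h²/6
x(g) = (-11 + g)/(g + 2*g/(-45 + g)) (x(g) = (g - 11)/(g + (g + g)/(g - 45)) = (-11 + g)/(g + (2*g)/(-45 + g)) = (-11 + g)/(g + 2*g/(-45 + g)))
(-1696269 + F(-1088, 2093))*(-2130059 + x(-597)) = (-1696269 + (⅙)*(-1088)²)*(-2130059 + (495 + (-597)² - 56*(-597))/((-597)*(-43 - 597))) = (-1696269 + (⅙)*1183744)*(-2130059 - 1/597*(495 + 356409 + 33432)/(-640)) = (-1696269 + 591872/3)*(-2130059 - 1/597*(-1/640)*390336) = -4496935*(-2130059 + 2033/1990)/3 = -4496935/3*(-4238815377/1990) = 1270778481824633/398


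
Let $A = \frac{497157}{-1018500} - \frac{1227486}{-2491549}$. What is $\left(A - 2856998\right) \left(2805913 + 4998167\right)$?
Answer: $- \frac{942998200486956442199124}{42294044275} \approx -2.2296 \cdot 10^{13}$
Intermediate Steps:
$A = \frac{3834488269}{845880885500}$ ($A = 497157 \left(- \frac{1}{1018500}\right) - - \frac{1227486}{2491549} = - \frac{165719}{339500} + \frac{1227486}{2491549} = \frac{3834488269}{845880885500} \approx 0.0045331$)
$\left(A - 2856998\right) \left(2805913 + 4998167\right) = \left(\frac{3834488269}{845880885500} - 2856998\right) \left(2805913 + 4998167\right) = \left(- \frac{2416679994277240731}{845880885500}\right) 7804080 = - \frac{942998200486956442199124}{42294044275}$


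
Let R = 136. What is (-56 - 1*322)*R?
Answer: -51408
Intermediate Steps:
(-56 - 1*322)*R = (-56 - 1*322)*136 = (-56 - 322)*136 = -378*136 = -51408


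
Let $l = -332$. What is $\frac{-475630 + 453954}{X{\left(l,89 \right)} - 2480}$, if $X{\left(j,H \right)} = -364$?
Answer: $\frac{5419}{711} \approx 7.6217$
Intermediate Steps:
$\frac{-475630 + 453954}{X{\left(l,89 \right)} - 2480} = \frac{-475630 + 453954}{-364 - 2480} = - \frac{21676}{-2844} = \left(-21676\right) \left(- \frac{1}{2844}\right) = \frac{5419}{711}$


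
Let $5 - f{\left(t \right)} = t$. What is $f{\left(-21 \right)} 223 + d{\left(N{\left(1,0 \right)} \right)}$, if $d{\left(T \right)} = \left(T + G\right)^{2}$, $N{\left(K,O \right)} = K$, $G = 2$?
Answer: $5807$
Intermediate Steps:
$d{\left(T \right)} = \left(2 + T\right)^{2}$ ($d{\left(T \right)} = \left(T + 2\right)^{2} = \left(2 + T\right)^{2}$)
$f{\left(t \right)} = 5 - t$
$f{\left(-21 \right)} 223 + d{\left(N{\left(1,0 \right)} \right)} = \left(5 - -21\right) 223 + \left(2 + 1\right)^{2} = \left(5 + 21\right) 223 + 3^{2} = 26 \cdot 223 + 9 = 5798 + 9 = 5807$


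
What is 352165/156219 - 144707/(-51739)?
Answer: 40826647768/8082614841 ≈ 5.0512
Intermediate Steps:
352165/156219 - 144707/(-51739) = 352165*(1/156219) - 144707*(-1/51739) = 352165/156219 + 144707/51739 = 40826647768/8082614841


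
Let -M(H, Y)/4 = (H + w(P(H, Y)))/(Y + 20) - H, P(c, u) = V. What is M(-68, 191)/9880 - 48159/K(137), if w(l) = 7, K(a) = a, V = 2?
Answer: -1930844873/5492330 ≈ -351.55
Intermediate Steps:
P(c, u) = 2
M(H, Y) = 4*H - 4*(7 + H)/(20 + Y) (M(H, Y) = -4*((H + 7)/(Y + 20) - H) = -4*((7 + H)/(20 + Y) - H) = -4*(-H + (7 + H)/(20 + Y)) = 4*H - 4*(7 + H)/(20 + Y))
M(-68, 191)/9880 - 48159/K(137) = (4*(-7 + 19*(-68) - 68*191)/(20 + 191))/9880 - 48159/137 = (4*(-7 - 1292 - 12988)/211)*(1/9880) - 48159*1/137 = (4*(1/211)*(-14287))*(1/9880) - 48159/137 = -57148/211*1/9880 - 48159/137 = -1099/40090 - 48159/137 = -1930844873/5492330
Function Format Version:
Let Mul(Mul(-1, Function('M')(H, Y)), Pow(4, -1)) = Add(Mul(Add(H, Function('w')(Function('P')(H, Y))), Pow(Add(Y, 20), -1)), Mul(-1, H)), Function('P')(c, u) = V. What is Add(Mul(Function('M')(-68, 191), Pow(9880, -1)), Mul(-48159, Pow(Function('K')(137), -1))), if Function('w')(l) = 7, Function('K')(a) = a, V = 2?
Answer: Rational(-1930844873, 5492330) ≈ -351.55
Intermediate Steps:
Function('P')(c, u) = 2
Function('M')(H, Y) = Add(Mul(4, H), Mul(-4, Pow(Add(20, Y), -1), Add(7, H))) (Function('M')(H, Y) = Mul(-4, Add(Mul(Add(H, 7), Pow(Add(Y, 20), -1)), Mul(-1, H))) = Mul(-4, Add(Mul(Add(7, H), Pow(Add(20, Y), -1)), Mul(-1, H))) = Mul(-4, Add(Mul(Pow(Add(20, Y), -1), Add(7, H)), Mul(-1, H))) = Mul(-4, Add(Mul(-1, H), Mul(Pow(Add(20, Y), -1), Add(7, H)))) = Add(Mul(4, H), Mul(-4, Pow(Add(20, Y), -1), Add(7, H))))
Add(Mul(Function('M')(-68, 191), Pow(9880, -1)), Mul(-48159, Pow(Function('K')(137), -1))) = Add(Mul(Mul(4, Pow(Add(20, 191), -1), Add(-7, Mul(19, -68), Mul(-68, 191))), Pow(9880, -1)), Mul(-48159, Pow(137, -1))) = Add(Mul(Mul(4, Pow(211, -1), Add(-7, -1292, -12988)), Rational(1, 9880)), Mul(-48159, Rational(1, 137))) = Add(Mul(Mul(4, Rational(1, 211), -14287), Rational(1, 9880)), Rational(-48159, 137)) = Add(Mul(Rational(-57148, 211), Rational(1, 9880)), Rational(-48159, 137)) = Add(Rational(-1099, 40090), Rational(-48159, 137)) = Rational(-1930844873, 5492330)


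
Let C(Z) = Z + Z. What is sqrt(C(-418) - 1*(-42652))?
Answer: 2*sqrt(10454) ≈ 204.49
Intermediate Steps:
C(Z) = 2*Z
sqrt(C(-418) - 1*(-42652)) = sqrt(2*(-418) - 1*(-42652)) = sqrt(-836 + 42652) = sqrt(41816) = 2*sqrt(10454)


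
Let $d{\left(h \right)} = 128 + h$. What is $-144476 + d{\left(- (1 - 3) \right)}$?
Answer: $-144346$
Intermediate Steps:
$-144476 + d{\left(- (1 - 3) \right)} = -144476 + \left(128 - \left(1 - 3\right)\right) = -144476 + \left(128 - -2\right) = -144476 + \left(128 + 2\right) = -144476 + 130 = -144346$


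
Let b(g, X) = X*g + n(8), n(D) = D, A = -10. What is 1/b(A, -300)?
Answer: 1/3008 ≈ 0.00033245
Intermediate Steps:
b(g, X) = 8 + X*g (b(g, X) = X*g + 8 = 8 + X*g)
1/b(A, -300) = 1/(8 - 300*(-10)) = 1/(8 + 3000) = 1/3008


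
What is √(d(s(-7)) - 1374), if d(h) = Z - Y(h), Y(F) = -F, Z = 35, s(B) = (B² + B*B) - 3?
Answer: 2*I*√311 ≈ 35.27*I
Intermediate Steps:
s(B) = -3 + 2*B² (s(B) = (B² + B²) - 3 = 2*B² - 3 = -3 + 2*B²)
d(h) = 35 + h (d(h) = 35 - (-1)*h = 35 + h)
√(d(s(-7)) - 1374) = √((35 + (-3 + 2*(-7)²)) - 1374) = √((35 + (-3 + 2*49)) - 1374) = √((35 + (-3 + 98)) - 1374) = √((35 + 95) - 1374) = √(130 - 1374) = √(-1244) = 2*I*√311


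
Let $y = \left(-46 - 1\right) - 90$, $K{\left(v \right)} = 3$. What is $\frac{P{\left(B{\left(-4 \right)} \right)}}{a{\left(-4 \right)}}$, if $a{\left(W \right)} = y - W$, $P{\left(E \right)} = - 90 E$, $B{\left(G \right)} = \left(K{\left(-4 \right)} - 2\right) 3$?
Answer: $\frac{270}{133} \approx 2.0301$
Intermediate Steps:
$y = -137$ ($y = -47 - 90 = -137$)
$B{\left(G \right)} = 3$ ($B{\left(G \right)} = \left(3 - 2\right) 3 = 1 \cdot 3 = 3$)
$a{\left(W \right)} = -137 - W$
$\frac{P{\left(B{\left(-4 \right)} \right)}}{a{\left(-4 \right)}} = \frac{\left(-90\right) 3}{-137 - -4} = - \frac{270}{-137 + 4} = - \frac{270}{-133} = \left(-270\right) \left(- \frac{1}{133}\right) = \frac{270}{133}$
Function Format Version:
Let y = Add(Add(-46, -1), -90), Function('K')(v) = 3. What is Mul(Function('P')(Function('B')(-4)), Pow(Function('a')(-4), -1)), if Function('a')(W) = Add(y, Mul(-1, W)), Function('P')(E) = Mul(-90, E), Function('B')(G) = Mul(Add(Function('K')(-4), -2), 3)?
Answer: Rational(270, 133) ≈ 2.0301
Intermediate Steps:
y = -137 (y = Add(-47, -90) = -137)
Function('B')(G) = 3 (Function('B')(G) = Mul(Add(3, -2), 3) = Mul(1, 3) = 3)
Function('a')(W) = Add(-137, Mul(-1, W))
Mul(Function('P')(Function('B')(-4)), Pow(Function('a')(-4), -1)) = Mul(Mul(-90, 3), Pow(Add(-137, Mul(-1, -4)), -1)) = Mul(-270, Pow(Add(-137, 4), -1)) = Mul(-270, Pow(-133, -1)) = Mul(-270, Rational(-1, 133)) = Rational(270, 133)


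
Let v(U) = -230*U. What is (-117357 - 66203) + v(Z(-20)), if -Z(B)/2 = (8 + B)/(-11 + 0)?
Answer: -2013640/11 ≈ -1.8306e+5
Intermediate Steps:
Z(B) = 16/11 + 2*B/11 (Z(B) = -2*(8 + B)/(-11 + 0) = -2*(8 + B)/(-11) = -2*(8 + B)*(-1)/11 = -2*(-8/11 - B/11) = 16/11 + 2*B/11)
(-117357 - 66203) + v(Z(-20)) = (-117357 - 66203) - 230*(16/11 + (2/11)*(-20)) = -183560 - 230*(16/11 - 40/11) = -183560 - 230*(-24/11) = -183560 + 5520/11 = -2013640/11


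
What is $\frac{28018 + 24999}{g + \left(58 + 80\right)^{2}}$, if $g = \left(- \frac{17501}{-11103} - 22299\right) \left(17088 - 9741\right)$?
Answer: $- \frac{196215917}{606224275060} \approx -0.00032367$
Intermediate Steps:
$g = - \frac{606294756904}{3701}$ ($g = \left(\left(-17501\right) \left(- \frac{1}{11103}\right) - 22299\right) 7347 = \left(\frac{17501}{11103} - 22299\right) 7347 = \left(- \frac{247568296}{11103}\right) 7347 = - \frac{606294756904}{3701} \approx -1.6382 \cdot 10^{8}$)
$\frac{28018 + 24999}{g + \left(58 + 80\right)^{2}} = \frac{28018 + 24999}{- \frac{606294756904}{3701} + \left(58 + 80\right)^{2}} = \frac{53017}{- \frac{606294756904}{3701} + 138^{2}} = \frac{53017}{- \frac{606294756904}{3701} + 19044} = \frac{53017}{- \frac{606224275060}{3701}} = 53017 \left(- \frac{3701}{606224275060}\right) = - \frac{196215917}{606224275060}$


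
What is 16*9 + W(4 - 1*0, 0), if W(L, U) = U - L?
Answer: 140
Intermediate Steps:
16*9 + W(4 - 1*0, 0) = 16*9 + (0 - (4 - 1*0)) = 144 + (0 - (4 + 0)) = 144 + (0 - 1*4) = 144 + (0 - 4) = 144 - 4 = 140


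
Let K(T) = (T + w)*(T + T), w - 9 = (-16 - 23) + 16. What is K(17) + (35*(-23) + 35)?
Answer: -668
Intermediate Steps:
w = -14 (w = 9 + ((-16 - 23) + 16) = 9 + (-39 + 16) = 9 - 23 = -14)
K(T) = 2*T*(-14 + T) (K(T) = (T - 14)*(T + T) = (-14 + T)*(2*T) = 2*T*(-14 + T))
K(17) + (35*(-23) + 35) = 2*17*(-14 + 17) + (35*(-23) + 35) = 2*17*3 + (-805 + 35) = 102 - 770 = -668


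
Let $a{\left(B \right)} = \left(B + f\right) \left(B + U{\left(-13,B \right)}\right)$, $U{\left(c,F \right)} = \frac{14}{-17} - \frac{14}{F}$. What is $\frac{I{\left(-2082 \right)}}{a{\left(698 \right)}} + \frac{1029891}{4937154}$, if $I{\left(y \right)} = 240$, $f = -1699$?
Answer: $\frac{473010530415151}{2271291194646474} \approx 0.20826$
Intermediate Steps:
$U{\left(c,F \right)} = - \frac{14}{17} - \frac{14}{F}$ ($U{\left(c,F \right)} = 14 \left(- \frac{1}{17}\right) - \frac{14}{F} = - \frac{14}{17} - \frac{14}{F}$)
$a{\left(B \right)} = \left(-1699 + B\right) \left(- \frac{14}{17} + B - \frac{14}{B}\right)$ ($a{\left(B \right)} = \left(B - 1699\right) \left(B - \left(\frac{14}{17} + \frac{14}{B}\right)\right) = \left(-1699 + B\right) \left(- \frac{14}{17} + B - \frac{14}{B}\right)$)
$\frac{I{\left(-2082 \right)}}{a{\left(698 \right)}} + \frac{1029891}{4937154} = \frac{240}{\frac{23548}{17} + 698^{2} + \frac{23786}{698} - \frac{20170106}{17}} + \frac{1029891}{4937154} = \frac{240}{\frac{23548}{17} + 487204 + 23786 \cdot \frac{1}{698} - \frac{20170106}{17}} + 1029891 \cdot \frac{1}{4937154} = \frac{240}{\frac{23548}{17} + 487204 + \frac{11893}{349} - \frac{20170106}{17}} + \frac{343297}{1645718} = \frac{240}{- \frac{4140365229}{5933}} + \frac{343297}{1645718} = 240 \left(- \frac{5933}{4140365229}\right) + \frac{343297}{1645718} = - \frac{474640}{1380121743} + \frac{343297}{1645718} = \frac{473010530415151}{2271291194646474}$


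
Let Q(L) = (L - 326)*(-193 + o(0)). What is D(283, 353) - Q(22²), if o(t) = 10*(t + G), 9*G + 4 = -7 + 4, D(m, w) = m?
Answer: 288053/9 ≈ 32006.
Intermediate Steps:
G = -7/9 (G = -4/9 + (-7 + 4)/9 = -4/9 + (⅑)*(-3) = -4/9 - ⅓ = -7/9 ≈ -0.77778)
o(t) = -70/9 + 10*t (o(t) = 10*(t - 7/9) = 10*(-7/9 + t) = -70/9 + 10*t)
Q(L) = 589082/9 - 1807*L/9 (Q(L) = (L - 326)*(-193 + (-70/9 + 10*0)) = (-326 + L)*(-193 + (-70/9 + 0)) = (-326 + L)*(-193 - 70/9) = (-326 + L)*(-1807/9) = 589082/9 - 1807*L/9)
D(283, 353) - Q(22²) = 283 - (589082/9 - 1807/9*22²) = 283 - (589082/9 - 1807/9*484) = 283 - (589082/9 - 874588/9) = 283 - 1*(-285506/9) = 283 + 285506/9 = 288053/9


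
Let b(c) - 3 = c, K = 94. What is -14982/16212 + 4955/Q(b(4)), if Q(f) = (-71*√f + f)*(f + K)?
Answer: -320737027/343447167 - 351805*√7/3559038 ≈ -1.1954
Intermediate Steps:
b(c) = 3 + c
Q(f) = (94 + f)*(f - 71*√f) (Q(f) = (-71*√f + f)*(f + 94) = (f - 71*√f)*(94 + f) = (94 + f)*(f - 71*√f))
-14982/16212 + 4955/Q(b(4)) = -14982/16212 + 4955/((3 + 4)² - 6674*√(3 + 4) - 71*(3 + 4)^(3/2) + 94*(3 + 4)) = -14982*1/16212 + 4955/(7² - 6674*√7 - 497*√7 + 94*7) = -2497/2702 + 4955/(49 - 6674*√7 - 497*√7 + 658) = -2497/2702 + 4955/(707 - 7171*√7)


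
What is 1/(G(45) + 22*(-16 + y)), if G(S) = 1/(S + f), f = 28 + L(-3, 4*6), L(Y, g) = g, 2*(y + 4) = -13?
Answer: -97/56550 ≈ -0.0017153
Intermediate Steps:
y = -21/2 (y = -4 + (½)*(-13) = -4 - 13/2 = -21/2 ≈ -10.500)
f = 52 (f = 28 + 4*6 = 28 + 24 = 52)
G(S) = 1/(52 + S) (G(S) = 1/(S + 52) = 1/(52 + S))
1/(G(45) + 22*(-16 + y)) = 1/(1/(52 + 45) + 22*(-16 - 21/2)) = 1/(1/97 + 22*(-53/2)) = 1/(1/97 - 583) = 1/(-56550/97) = -97/56550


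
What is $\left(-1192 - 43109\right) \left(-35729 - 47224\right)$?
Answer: $3674900853$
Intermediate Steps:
$\left(-1192 - 43109\right) \left(-35729 - 47224\right) = \left(-44301\right) \left(-82953\right) = 3674900853$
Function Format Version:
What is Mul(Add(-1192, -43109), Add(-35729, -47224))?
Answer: 3674900853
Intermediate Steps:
Mul(Add(-1192, -43109), Add(-35729, -47224)) = Mul(-44301, -82953) = 3674900853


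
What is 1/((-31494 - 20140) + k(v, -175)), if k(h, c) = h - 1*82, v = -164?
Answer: -1/51880 ≈ -1.9275e-5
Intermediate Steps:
k(h, c) = -82 + h (k(h, c) = h - 82 = -82 + h)
1/((-31494 - 20140) + k(v, -175)) = 1/((-31494 - 20140) + (-82 - 164)) = 1/(-51634 - 246) = 1/(-51880) = -1/51880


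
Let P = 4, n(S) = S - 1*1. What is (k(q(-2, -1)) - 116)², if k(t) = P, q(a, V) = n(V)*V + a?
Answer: 12544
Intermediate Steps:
n(S) = -1 + S (n(S) = S - 1 = -1 + S)
q(a, V) = a + V*(-1 + V) (q(a, V) = (-1 + V)*V + a = V*(-1 + V) + a = a + V*(-1 + V))
k(t) = 4
(k(q(-2, -1)) - 116)² = (4 - 116)² = (-112)² = 12544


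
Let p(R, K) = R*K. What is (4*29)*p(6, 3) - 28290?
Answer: -26202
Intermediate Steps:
p(R, K) = K*R
(4*29)*p(6, 3) - 28290 = (4*29)*(3*6) - 28290 = 116*18 - 28290 = 2088 - 28290 = -26202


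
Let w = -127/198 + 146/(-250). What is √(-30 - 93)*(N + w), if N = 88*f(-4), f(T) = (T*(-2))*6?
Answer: 104513671*I*√123/24750 ≈ 46833.0*I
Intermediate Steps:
f(T) = -12*T (f(T) = -2*T*6 = -12*T)
N = 4224 (N = 88*(-12*(-4)) = 88*48 = 4224)
w = -30329/24750 (w = -127*1/198 + 146*(-1/250) = -127/198 - 73/125 = -30329/24750 ≈ -1.2254)
√(-30 - 93)*(N + w) = √(-30 - 93)*(4224 - 30329/24750) = √(-123)*(104513671/24750) = (I*√123)*(104513671/24750) = 104513671*I*√123/24750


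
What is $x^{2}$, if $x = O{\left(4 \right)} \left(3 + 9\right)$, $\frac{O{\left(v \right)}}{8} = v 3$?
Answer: $1327104$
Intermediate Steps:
$O{\left(v \right)} = 24 v$ ($O{\left(v \right)} = 8 v 3 = 8 \cdot 3 v = 24 v$)
$x = 1152$ ($x = 24 \cdot 4 \left(3 + 9\right) = 96 \cdot 12 = 1152$)
$x^{2} = 1152^{2} = 1327104$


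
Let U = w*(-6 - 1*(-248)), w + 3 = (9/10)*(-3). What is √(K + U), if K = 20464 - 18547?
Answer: 8*√210/5 ≈ 23.186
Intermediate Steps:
w = -57/10 (w = -3 + (9/10)*(-3) = -3 - 27/10 = -57/10 ≈ -5.7000)
K = 1917
U = -6897/5 (U = -57*(-6 - 1*(-248))/10 = -57*(-6 + 248)/10 = -57/10*242 = -6897/5 ≈ -1379.4)
√(K + U) = √(1917 - 6897/5) = √(2688/5) = 8*√210/5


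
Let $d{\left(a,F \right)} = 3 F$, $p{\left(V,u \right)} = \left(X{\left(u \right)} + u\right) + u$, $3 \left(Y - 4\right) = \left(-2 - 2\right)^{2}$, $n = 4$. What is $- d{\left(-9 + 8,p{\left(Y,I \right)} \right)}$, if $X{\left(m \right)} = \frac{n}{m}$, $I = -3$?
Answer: $22$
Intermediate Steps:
$X{\left(m \right)} = \frac{4}{m}$
$Y = \frac{28}{3}$ ($Y = 4 + \frac{\left(-2 - 2\right)^{2}}{3} = 4 + \frac{\left(-4\right)^{2}}{3} = 4 + \frac{1}{3} \cdot 16 = 4 + \frac{16}{3} = \frac{28}{3} \approx 9.3333$)
$p{\left(V,u \right)} = 2 u + \frac{4}{u}$ ($p{\left(V,u \right)} = \left(\frac{4}{u} + u\right) + u = \left(u + \frac{4}{u}\right) + u = 2 u + \frac{4}{u}$)
$- d{\left(-9 + 8,p{\left(Y,I \right)} \right)} = - 3 \left(2 \left(-3\right) + \frac{4}{-3}\right) = - 3 \left(-6 + 4 \left(- \frac{1}{3}\right)\right) = - 3 \left(-6 - \frac{4}{3}\right) = - \frac{3 \left(-22\right)}{3} = \left(-1\right) \left(-22\right) = 22$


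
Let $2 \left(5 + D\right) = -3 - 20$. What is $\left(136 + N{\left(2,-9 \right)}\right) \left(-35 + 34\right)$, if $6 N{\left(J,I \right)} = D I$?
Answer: $- \frac{643}{4} \approx -160.75$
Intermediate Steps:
$D = - \frac{33}{2}$ ($D = -5 + \frac{-3 - 20}{2} = -5 + \frac{1}{2} \left(-23\right) = -5 - \frac{23}{2} = - \frac{33}{2} \approx -16.5$)
$N{\left(J,I \right)} = - \frac{11 I}{4}$ ($N{\left(J,I \right)} = \frac{\left(- \frac{33}{2}\right) I}{6} = - \frac{11 I}{4}$)
$\left(136 + N{\left(2,-9 \right)}\right) \left(-35 + 34\right) = \left(136 - - \frac{99}{4}\right) \left(-35 + 34\right) = \left(136 + \frac{99}{4}\right) \left(-1\right) = \frac{643}{4} \left(-1\right) = - \frac{643}{4}$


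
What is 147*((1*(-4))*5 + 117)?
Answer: 14259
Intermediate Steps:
147*((1*(-4))*5 + 117) = 147*(-4*5 + 117) = 147*(-20 + 117) = 147*97 = 14259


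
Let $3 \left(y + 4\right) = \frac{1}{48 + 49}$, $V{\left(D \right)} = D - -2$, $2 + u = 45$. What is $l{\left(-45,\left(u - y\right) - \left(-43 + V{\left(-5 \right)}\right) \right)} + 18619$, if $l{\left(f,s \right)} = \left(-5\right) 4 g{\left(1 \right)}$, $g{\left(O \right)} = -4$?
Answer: $18699$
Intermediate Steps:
$u = 43$ ($u = -2 + 45 = 43$)
$V{\left(D \right)} = 2 + D$ ($V{\left(D \right)} = D + 2 = 2 + D$)
$y = - \frac{1163}{291}$ ($y = -4 + \frac{1}{3 \left(48 + 49\right)} = -4 + \frac{1}{3 \cdot 97} = -4 + \frac{1}{3} \cdot \frac{1}{97} = -4 + \frac{1}{291} = - \frac{1163}{291} \approx -3.9966$)
$l{\left(f,s \right)} = 80$ ($l{\left(f,s \right)} = \left(-5\right) 4 \left(-4\right) = \left(-20\right) \left(-4\right) = 80$)
$l{\left(-45,\left(u - y\right) - \left(-43 + V{\left(-5 \right)}\right) \right)} + 18619 = 80 + 18619 = 18699$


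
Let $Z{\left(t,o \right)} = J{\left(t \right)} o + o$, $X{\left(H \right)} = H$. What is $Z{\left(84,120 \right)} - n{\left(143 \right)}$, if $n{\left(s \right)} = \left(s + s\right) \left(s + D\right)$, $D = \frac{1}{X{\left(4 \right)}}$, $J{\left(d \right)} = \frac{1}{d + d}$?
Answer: $- \frac{571883}{14} \approx -40849.0$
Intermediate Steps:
$J{\left(d \right)} = \frac{1}{2 d}$
$D = \frac{1}{4} \approx 0.25$
$Z{\left(t,o \right)} = o + \frac{o}{2 t}$ ($Z{\left(t,o \right)} = \frac{1}{2 t} o + o = \frac{o}{2 t} + o = o + \frac{o}{2 t}$)
$n{\left(s \right)} = 2 s \left(\frac{1}{4} + s\right)$ ($n{\left(s \right)} = \left(s + s\right) \left(s + \frac{1}{4}\right) = 2 s \left(\frac{1}{4} + s\right)$)
$Z{\left(84,120 \right)} - n{\left(143 \right)} = \left(120 + \frac{1}{2} \cdot 120 \cdot \frac{1}{84}\right) - \frac{1}{2} \cdot 143 \left(1 + 4 \cdot 143\right) = \left(120 + \frac{1}{2} \cdot 120 \cdot \frac{1}{84}\right) - \frac{1}{2} \cdot 143 \left(1 + 572\right) = \left(120 + \frac{5}{7}\right) - \frac{1}{2} \cdot 143 \cdot 573 = \frac{845}{7} - \frac{81939}{2} = - \frac{571883}{14}$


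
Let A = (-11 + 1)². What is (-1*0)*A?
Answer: 0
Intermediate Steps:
A = 100 (A = (-10)² = 100)
(-1*0)*A = -1*0*100 = 0*100 = 0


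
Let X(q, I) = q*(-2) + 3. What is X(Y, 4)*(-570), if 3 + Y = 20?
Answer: 17670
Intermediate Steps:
Y = 17 (Y = -3 + 20 = 17)
X(q, I) = 3 - 2*q (X(q, I) = -2*q + 3 = 3 - 2*q)
X(Y, 4)*(-570) = (3 - 2*17)*(-570) = (3 - 34)*(-570) = -31*(-570) = 17670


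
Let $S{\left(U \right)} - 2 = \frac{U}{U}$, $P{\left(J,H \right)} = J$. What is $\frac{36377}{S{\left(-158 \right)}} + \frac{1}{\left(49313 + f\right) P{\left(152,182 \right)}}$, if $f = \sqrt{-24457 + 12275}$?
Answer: $\frac{4482024611136281}{369631190952} - \frac{i \sqrt{12182}}{369631190952} \approx 12126.0 - 2.986 \cdot 10^{-10} i$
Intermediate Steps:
$S{\left(U \right)} = 3$ ($S{\left(U \right)} = 2 + \frac{U}{U} = 2 + 1 = 3$)
$f = i \sqrt{12182}$ ($f = \sqrt{-12182} = i \sqrt{12182} \approx 110.37 i$)
$\frac{36377}{S{\left(-158 \right)}} + \frac{1}{\left(49313 + f\right) P{\left(152,182 \right)}} = \frac{36377}{3} + \frac{1}{\left(49313 + i \sqrt{12182}\right) 152} = 36377 \cdot \frac{1}{3} + \frac{1}{49313 + i \sqrt{12182}} \cdot \frac{1}{152} = \frac{36377}{3} + \frac{1}{152 \left(49313 + i \sqrt{12182}\right)}$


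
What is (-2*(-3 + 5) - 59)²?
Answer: 3969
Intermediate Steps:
(-2*(-3 + 5) - 59)² = (-2*2 - 59)² = (-4 - 59)² = (-63)² = 3969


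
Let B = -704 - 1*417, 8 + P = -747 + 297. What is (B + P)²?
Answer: 2493241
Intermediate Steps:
P = -458 (P = -8 + (-747 + 297) = -8 - 450 = -458)
B = -1121 (B = -704 - 417 = -1121)
(B + P)² = (-1121 - 458)² = (-1579)² = 2493241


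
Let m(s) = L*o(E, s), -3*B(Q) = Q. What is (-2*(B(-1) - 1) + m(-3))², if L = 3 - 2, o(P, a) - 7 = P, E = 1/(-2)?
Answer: 2209/36 ≈ 61.361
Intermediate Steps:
E = -½ ≈ -0.50000
o(P, a) = 7 + P
B(Q) = -Q/3
L = 1
m(s) = 13/2 (m(s) = 1*(7 - ½) = 1*(13/2) = 13/2)
(-2*(B(-1) - 1) + m(-3))² = (-2*(-⅓*(-1) - 1) + 13/2)² = (-2*(⅓ - 1) + 13/2)² = (-2*(-⅔) + 13/2)² = (4/3 + 13/2)² = (47/6)² = 2209/36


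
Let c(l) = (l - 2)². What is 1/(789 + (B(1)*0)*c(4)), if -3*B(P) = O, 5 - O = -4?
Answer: 1/789 ≈ 0.0012674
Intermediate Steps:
O = 9 (O = 5 - 1*(-4) = 5 + 4 = 9)
B(P) = -3 (B(P) = -⅓*9 = -3)
c(l) = (-2 + l)²
1/(789 + (B(1)*0)*c(4)) = 1/(789 + (-3*0)*(-2 + 4)²) = 1/(789 + 0*2²) = 1/(789 + 0*4) = 1/(789 + 0) = 1/789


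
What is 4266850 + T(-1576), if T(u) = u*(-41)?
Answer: 4331466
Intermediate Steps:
T(u) = -41*u
4266850 + T(-1576) = 4266850 - 41*(-1576) = 4266850 + 64616 = 4331466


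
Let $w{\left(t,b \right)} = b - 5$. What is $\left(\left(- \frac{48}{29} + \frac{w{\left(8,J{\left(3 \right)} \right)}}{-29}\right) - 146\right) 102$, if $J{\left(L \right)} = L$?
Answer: $- \frac{436560}{29} \approx -15054.0$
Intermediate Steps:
$w{\left(t,b \right)} = -5 + b$ ($w{\left(t,b \right)} = b - 5 = -5 + b$)
$\left(\left(- \frac{48}{29} + \frac{w{\left(8,J{\left(3 \right)} \right)}}{-29}\right) - 146\right) 102 = \left(\left(- \frac{48}{29} + \frac{-5 + 3}{-29}\right) - 146\right) 102 = \left(\left(\left(-48\right) \frac{1}{29} - - \frac{2}{29}\right) - 146\right) 102 = \left(\left(- \frac{48}{29} + \frac{2}{29}\right) - 146\right) 102 = \left(- \frac{46}{29} - 146\right) 102 = \left(- \frac{4280}{29}\right) 102 = - \frac{436560}{29}$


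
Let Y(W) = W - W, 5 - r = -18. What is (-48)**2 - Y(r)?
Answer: 2304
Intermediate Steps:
r = 23 (r = 5 - 1*(-18) = 5 + 18 = 23)
Y(W) = 0
(-48)**2 - Y(r) = (-48)**2 - 1*0 = 2304 + 0 = 2304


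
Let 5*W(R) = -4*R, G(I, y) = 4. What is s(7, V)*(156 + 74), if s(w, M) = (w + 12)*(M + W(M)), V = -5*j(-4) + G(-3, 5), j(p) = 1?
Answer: -874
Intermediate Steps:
W(R) = -4*R/5 (W(R) = (-4*R)/5 = -4*R/5)
V = -1 (V = -5*1 + 4 = -5 + 4 = -1)
s(w, M) = M*(12 + w)/5 (s(w, M) = (w + 12)*(M - 4*M/5) = (12 + w)*(M/5) = M*(12 + w)/5)
s(7, V)*(156 + 74) = ((1/5)*(-1)*(12 + 7))*(156 + 74) = ((1/5)*(-1)*19)*230 = -19/5*230 = -874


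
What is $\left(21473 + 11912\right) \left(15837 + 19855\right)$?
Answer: $1191577420$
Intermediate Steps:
$\left(21473 + 11912\right) \left(15837 + 19855\right) = 33385 \cdot 35692 = 1191577420$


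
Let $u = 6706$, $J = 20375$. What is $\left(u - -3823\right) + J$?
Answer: $30904$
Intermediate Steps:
$\left(u - -3823\right) + J = \left(6706 - -3823\right) + 20375 = \left(6706 + 3823\right) + 20375 = 10529 + 20375 = 30904$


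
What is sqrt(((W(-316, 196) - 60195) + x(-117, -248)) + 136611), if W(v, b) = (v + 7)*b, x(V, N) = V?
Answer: sqrt(15735) ≈ 125.44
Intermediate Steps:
W(v, b) = b*(7 + v) (W(v, b) = (7 + v)*b = b*(7 + v))
sqrt(((W(-316, 196) - 60195) + x(-117, -248)) + 136611) = sqrt(((196*(7 - 316) - 60195) - 117) + 136611) = sqrt(((196*(-309) - 60195) - 117) + 136611) = sqrt(((-60564 - 60195) - 117) + 136611) = sqrt((-120759 - 117) + 136611) = sqrt(-120876 + 136611) = sqrt(15735)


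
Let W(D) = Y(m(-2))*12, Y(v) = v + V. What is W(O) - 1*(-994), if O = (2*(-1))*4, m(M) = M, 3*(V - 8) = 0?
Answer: 1066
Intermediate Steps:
V = 8 (V = 8 + (⅓)*0 = 8 + 0 = 8)
Y(v) = 8 + v (Y(v) = v + 8 = 8 + v)
O = -8 (O = -2*4 = -8)
W(D) = 72 (W(D) = (8 - 2)*12 = 6*12 = 72)
W(O) - 1*(-994) = 72 - 1*(-994) = 72 + 994 = 1066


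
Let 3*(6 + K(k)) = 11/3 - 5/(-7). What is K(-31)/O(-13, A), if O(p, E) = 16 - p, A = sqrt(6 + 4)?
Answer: -286/1827 ≈ -0.15654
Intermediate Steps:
A = sqrt(10) ≈ 3.1623
K(k) = -286/63 (K(k) = -6 + (11/3 - 5/(-7))/3 = -6 + (11*(1/3) - 5*(-1/7))/3 = -6 + (11/3 + 5/7)/3 = -6 + (1/3)*(92/21) = -6 + 92/63 = -286/63)
K(-31)/O(-13, A) = -286/(63*(16 - 1*(-13))) = -286/(63*(16 + 13)) = -286/63/29 = -286/63*1/29 = -286/1827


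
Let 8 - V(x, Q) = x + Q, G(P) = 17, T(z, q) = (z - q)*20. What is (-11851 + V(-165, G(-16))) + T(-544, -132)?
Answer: -19935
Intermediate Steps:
T(z, q) = -20*q + 20*z
V(x, Q) = 8 - Q - x (V(x, Q) = 8 - (x + Q) = 8 - (Q + x) = 8 + (-Q - x) = 8 - Q - x)
(-11851 + V(-165, G(-16))) + T(-544, -132) = (-11851 + (8 - 1*17 - 1*(-165))) + (-20*(-132) + 20*(-544)) = (-11851 + (8 - 17 + 165)) + (2640 - 10880) = (-11851 + 156) - 8240 = -11695 - 8240 = -19935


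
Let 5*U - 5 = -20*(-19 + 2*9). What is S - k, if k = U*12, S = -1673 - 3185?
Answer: -4918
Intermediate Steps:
U = 5 (U = 1 + (-20*(-19 + 2*9))/5 = 1 + (-20*(-19 + 18))/5 = 1 + (-20*(-1))/5 = 1 + (1/5)*20 = 1 + 4 = 5)
S = -4858
k = 60 (k = 5*12 = 60)
S - k = -4858 - 1*60 = -4858 - 60 = -4918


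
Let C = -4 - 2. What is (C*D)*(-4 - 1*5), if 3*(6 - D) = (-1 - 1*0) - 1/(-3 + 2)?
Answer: 324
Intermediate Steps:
C = -6
D = 6 (D = 6 - ((-1 - 1*0) - 1/(-3 + 2))/3 = 6 - ((-1 + 0) - 1/(-1))/3 = 6 - (-1 - 1*(-1))/3 = 6 - (-1 + 1)/3 = 6 - ⅓*0 = 6 + 0 = 6)
(C*D)*(-4 - 1*5) = (-6*6)*(-4 - 1*5) = -36*(-4 - 5) = -36*(-9) = 324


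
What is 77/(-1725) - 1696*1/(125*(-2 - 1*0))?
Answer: 58127/8625 ≈ 6.7394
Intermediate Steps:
77/(-1725) - 1696*1/(125*(-2 - 1*0)) = 77*(-1/1725) - 1696*1/(125*(-2 + 0)) = -77/1725 - 1696/((-2*125)) = -77/1725 - 1696/(-250) = -77/1725 - 1696*(-1/250) = -77/1725 + 848/125 = 58127/8625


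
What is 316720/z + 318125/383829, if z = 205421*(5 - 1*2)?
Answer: 35290554195/26282179003 ≈ 1.3428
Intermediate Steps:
z = 616263 (z = 205421*(5 - 2) = 205421*3 = 616263)
316720/z + 318125/383829 = 316720/616263 + 318125/383829 = 35290554195/26282179003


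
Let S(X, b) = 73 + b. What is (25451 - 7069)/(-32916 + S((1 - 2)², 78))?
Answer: -18382/32765 ≈ -0.56103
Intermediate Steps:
(25451 - 7069)/(-32916 + S((1 - 2)², 78)) = (25451 - 7069)/(-32916 + (73 + 78)) = 18382/(-32916 + 151) = 18382/(-32765) = 18382*(-1/32765) = -18382/32765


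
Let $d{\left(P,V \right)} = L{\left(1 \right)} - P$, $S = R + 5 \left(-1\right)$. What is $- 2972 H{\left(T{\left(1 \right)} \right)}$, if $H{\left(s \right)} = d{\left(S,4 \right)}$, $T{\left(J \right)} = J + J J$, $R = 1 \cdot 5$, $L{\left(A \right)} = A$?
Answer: $-2972$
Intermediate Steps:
$R = 5$
$S = 0$ ($S = 5 + 5 \left(-1\right) = 5 - 5 = 0$)
$d{\left(P,V \right)} = 1 - P$
$T{\left(J \right)} = J + J^{2}$
$H{\left(s \right)} = 1$ ($H{\left(s \right)} = 1 - 0 = 1 + 0 = 1$)
$- 2972 H{\left(T{\left(1 \right)} \right)} = \left(-2972\right) 1 = -2972$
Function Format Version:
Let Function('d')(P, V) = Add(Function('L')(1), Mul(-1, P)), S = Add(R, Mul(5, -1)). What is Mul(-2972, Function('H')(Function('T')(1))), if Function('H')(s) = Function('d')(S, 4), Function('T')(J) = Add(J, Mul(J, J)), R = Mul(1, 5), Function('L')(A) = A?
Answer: -2972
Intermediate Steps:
R = 5
S = 0 (S = Add(5, Mul(5, -1)) = Add(5, -5) = 0)
Function('d')(P, V) = Add(1, Mul(-1, P))
Function('T')(J) = Add(J, Pow(J, 2))
Function('H')(s) = 1 (Function('H')(s) = Add(1, Mul(-1, 0)) = Add(1, 0) = 1)
Mul(-2972, Function('H')(Function('T')(1))) = Mul(-2972, 1) = -2972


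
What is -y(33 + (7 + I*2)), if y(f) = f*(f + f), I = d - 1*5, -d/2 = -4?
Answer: -4232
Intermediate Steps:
d = 8 (d = -2*(-4) = 8)
I = 3 (I = 8 - 1*5 = 8 - 5 = 3)
y(f) = 2*f² (y(f) = f*(2*f) = 2*f²)
-y(33 + (7 + I*2)) = -2*(33 + (7 + 3*2))² = -2*(33 + (7 + 6))² = -2*(33 + 13)² = -2*46² = -2*2116 = -1*4232 = -4232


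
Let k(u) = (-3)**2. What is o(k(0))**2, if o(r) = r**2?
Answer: 6561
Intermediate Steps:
k(u) = 9
o(k(0))**2 = (9**2)**2 = 81**2 = 6561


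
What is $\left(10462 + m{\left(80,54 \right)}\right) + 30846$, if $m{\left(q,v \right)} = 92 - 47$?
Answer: $41353$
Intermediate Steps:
$m{\left(q,v \right)} = 45$ ($m{\left(q,v \right)} = 92 - 47 = 45$)
$\left(10462 + m{\left(80,54 \right)}\right) + 30846 = \left(10462 + 45\right) + 30846 = 10507 + 30846 = 41353$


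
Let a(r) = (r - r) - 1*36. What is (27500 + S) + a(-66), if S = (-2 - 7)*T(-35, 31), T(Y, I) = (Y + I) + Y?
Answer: 27815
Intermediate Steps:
T(Y, I) = I + 2*Y (T(Y, I) = (I + Y) + Y = I + 2*Y)
S = 351 (S = (-2 - 7)*(31 + 2*(-35)) = -9*(31 - 70) = -9*(-39) = 351)
a(r) = -36 (a(r) = 0 - 36 = -36)
(27500 + S) + a(-66) = (27500 + 351) - 36 = 27851 - 36 = 27815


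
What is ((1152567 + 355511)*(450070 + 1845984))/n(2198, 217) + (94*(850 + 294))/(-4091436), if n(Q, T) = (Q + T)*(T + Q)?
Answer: 43725686331523768/73648689275 ≈ 5.9371e+5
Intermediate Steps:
n(Q, T) = (Q + T)² (n(Q, T) = (Q + T)*(Q + T) = (Q + T)²)
((1152567 + 355511)*(450070 + 1845984))/n(2198, 217) + (94*(850 + 294))/(-4091436) = ((1152567 + 355511)*(450070 + 1845984))/((2198 + 217)²) + (94*(850 + 294))/(-4091436) = (1508078*2296054)/(2415²) + (94*1144)*(-1/4091436) = 3462628524212/5832225 + 107536*(-1/4091436) = 3462628524212*(1/5832225) - 26884/1022859 = 3462628524212/5832225 - 26884/1022859 = 43725686331523768/73648689275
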